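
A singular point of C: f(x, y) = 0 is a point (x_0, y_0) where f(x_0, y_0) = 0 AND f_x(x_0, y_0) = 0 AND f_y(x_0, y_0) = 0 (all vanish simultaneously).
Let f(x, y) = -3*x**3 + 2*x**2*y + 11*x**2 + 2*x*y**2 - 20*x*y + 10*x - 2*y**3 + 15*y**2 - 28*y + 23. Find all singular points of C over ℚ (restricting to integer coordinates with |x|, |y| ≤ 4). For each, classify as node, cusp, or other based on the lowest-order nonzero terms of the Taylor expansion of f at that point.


Singular points: {(2, 3)}; classification: node.

Compute partial derivatives:
  f_x = -9*x**2 + 4*x*y + 22*x + 2*y**2 - 20*y + 10.
  f_y = 2*x**2 + 4*x*y - 20*x - 6*y**2 + 30*y - 28.
Scan x_0 ∈ {−4, ..., 4}. For each x_0, f_y(x_0, y) is a polynomial in y; find its integer roots y ∈ {−4, ..., 4}, then test f_x and f at those candidates.
  x = -4: f_y(-4, y) = -6*y**2 + 14*y + 84; no integer root y with |y| ≤ 4.
  x = -3: f_y(-3, y) = -6*y**2 + 18*y + 50; no integer root y with |y| ≤ 4.
  x = -2: f_y(-2, y) = -6*y**2 + 22*y + 20; no integer root y with |y| ≤ 4.
  x = -1: f_y(-1, y) = -6*y**2 + 26*y - 6; no integer root y with |y| ≤ 4.
  x = 0: f_y(0, y) = -6*y**2 + 30*y - 28; no integer root y with |y| ≤ 4.
  x = 1: f_y(1, y) = -6*y**2 + 34*y - 46; no integer root y with |y| ≤ 4.
  x = 2: f_y(2, y) = -6*y**2 + 38*y - 60; vanishes at y ∈ {3}. (2, 3): f_x = 0, f = 0 — SINGULAR.
  x = 3: f_y(3, y) = -6*y**2 + 42*y - 70; no integer root y with |y| ≤ 4.
  x = 4: f_y(4, y) = -6*y**2 + 46*y - 76; no integer root y with |y| ≤ 4.
Only singular point on the grid: (2, 3).
Classify: substitute x = 2 + u, y = 3 + v and expand: f = -3*u**3 + 2*u**2*v - u**2 + 2*u*v**2 - 2*v**3 + v**2.
No constant or linear terms (consistent with a singular point). Quadratic part: -u**2 + v**2. Cubic part: -3*u**3 + 2*u**2*v + 2*u*v**2 - 2*v**3.
The quadratic part v**2 - u**2 = (v − u)(v + u) splits into two distinct linear factors, so there are two distinct tangent lines y − 3 = ±(x − 2) — this is a node (ordinary double point).
Classification: node.


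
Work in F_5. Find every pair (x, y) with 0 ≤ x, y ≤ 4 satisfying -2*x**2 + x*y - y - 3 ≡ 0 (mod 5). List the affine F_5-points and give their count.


Affine F_5-points: {(0, 2), (1, 0), (1, 1), (1, 2), (1, 3), (1, 4), (2, 1), (3, 3), (4, 0)}; count = 9.

For each of the 25 pairs (x, y) ∈ F_5², evaluate f(x, y) mod 5. Record the zeros.
  x = 0: [0↦2, 1↦1, 2↦0, 3↦4, 4↦3]  zeros at y ∈ {2}
  x = 1: [0↦0, 1↦0, 2↦0, 3↦0, 4↦0]  zeros at y ∈ {0, 1, 2, 3, 4}
  x = 2: [0↦4, 1↦0, 2↦1, 3↦2, 4↦3]  zeros at y ∈ {1}
  x = 3: [0↦4, 1↦1, 2↦3, 3↦0, 4↦2]  zeros at y ∈ {3}
  x = 4: [0↦0, 1↦3, 2↦1, 3↦4, 4↦2]  zeros at y ∈ {0}
Collecting zeros: affine points = {(0, 2), (1, 0), (1, 1), (1, 2), (1, 3), (1, 4), (2, 1), (3, 3), (4, 0)}.
Total count |C(F_5)_aff| = 9.


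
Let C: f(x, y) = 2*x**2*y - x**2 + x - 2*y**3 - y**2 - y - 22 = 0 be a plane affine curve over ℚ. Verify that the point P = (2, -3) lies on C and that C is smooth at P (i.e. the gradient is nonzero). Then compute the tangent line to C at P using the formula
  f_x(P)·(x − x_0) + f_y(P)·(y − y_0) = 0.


Tangent line at P: -27*x - 41*y - 69 = 0.

Step 1: f(2, -3) = 0, so P lies on C.
Step 2: partial derivatives
  f_x(x, y) = 4*x*y - 2*x + 1, f_y(x, y) = 2*x**2 - 6*y**2 - 2*y - 1.
  f_x(P) = -27, f_y(P) = -41 (gradient nonzero, so P is smooth).
Step 3: tangent line at P: -27·(x − 2) + -41·(y − -3) = 0.
Expanding: -27*x - 41*y - 69 = 0.


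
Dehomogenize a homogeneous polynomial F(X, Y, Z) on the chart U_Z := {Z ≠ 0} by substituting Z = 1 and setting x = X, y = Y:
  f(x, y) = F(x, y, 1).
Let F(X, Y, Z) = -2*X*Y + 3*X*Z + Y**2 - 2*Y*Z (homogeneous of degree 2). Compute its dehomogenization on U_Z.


f(x, y) = -2*x*y + 3*x + y**2 - 2*y

On U_Z we set Z = 1. Each monomial c·X^i·Y^j·Z^k in F becomes c·x^i·y^j·1^k = c·x^i·y^j.
Substituting Z = 1: F(X, Y, 1) = -2*x*y + 3*x + y**2 - 2*y.
Note: deg(f) ≤ deg(F) = 2; strict inequality happens when F is divisible by Z (lost terms).


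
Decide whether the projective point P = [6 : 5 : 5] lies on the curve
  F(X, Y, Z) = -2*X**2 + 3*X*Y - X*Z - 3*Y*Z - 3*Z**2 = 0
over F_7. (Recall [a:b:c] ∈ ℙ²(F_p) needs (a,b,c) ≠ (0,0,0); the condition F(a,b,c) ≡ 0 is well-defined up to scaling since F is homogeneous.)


F(6,5,5) ≡ 6 (mod 7); P is NOT on the curve.

Evaluate F(6, 5, 5) term-by-term (mod 7).
  -2*X**2 ↦ -2·36·1·1 = -72
  3*X*Y ↦ 3·6·5·1 = 90
  -X*Z ↦ -1·6·1·5 = -30
  -3*Y*Z ↦ -3·1·5·5 = -75
  -3*Z**2 ↦ -3·1·1·25 = -75
Sum: F(6, 5, 5) = (-72) + (90) + (-30) + (-75) + (-75) = -162.
Reducing mod 7: -162 ≡ 6 (mod 7).
Since F(a, b, c) ≡ 6 ≠ 0 (mod 7), P does NOT lie on the curve.


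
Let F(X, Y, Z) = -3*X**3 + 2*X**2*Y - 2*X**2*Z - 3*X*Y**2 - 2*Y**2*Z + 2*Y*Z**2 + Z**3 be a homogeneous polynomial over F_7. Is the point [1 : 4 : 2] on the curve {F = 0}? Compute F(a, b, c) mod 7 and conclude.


F(1,4,2) ≡ 6 (mod 7); P is NOT on the curve.

Evaluate F(1, 4, 2) term-by-term (mod 7).
  -3*X**3 ↦ -3·1·1·1 = -3
  2*X**2*Y ↦ 2·1·4·1 = 8
  -2*X**2*Z ↦ -2·1·1·2 = -4
  -3*X*Y**2 ↦ -3·1·16·1 = -48
  -2*Y**2*Z ↦ -2·1·16·2 = -64
  2*Y*Z**2 ↦ 2·1·4·4 = 32
  Z**3 ↦ 1·1·1·8 = 8
Sum: F(1, 4, 2) = (-3) + (8) + (-4) + (-48) + (-64) + (32) + (8) = -71.
Reducing mod 7: -71 ≡ 6 (mod 7).
Since F(a, b, c) ≡ 6 ≠ 0 (mod 7), P does NOT lie on the curve.


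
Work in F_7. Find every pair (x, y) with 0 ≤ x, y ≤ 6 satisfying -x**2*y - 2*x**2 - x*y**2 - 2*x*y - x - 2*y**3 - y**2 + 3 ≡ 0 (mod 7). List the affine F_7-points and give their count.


Affine F_7-points: {(0, 1), (1, 0), (1, 1), (1, 5), (2, 0), (2, 3), (2, 6), (5, 6), (6, 3)}; count = 9.

For each of the 49 pairs (x, y) ∈ F_7², evaluate f(x, y) mod 7. Record the zeros.
  x = 0: [0↦3, 1↦0, 2↦4, 3↦3, 4↦6, 5↦1, 6↦4]  zeros at y ∈ {1}
  x = 1: [0↦0, 1↦0, 2↦5, 3↦3, 4↦3, 5↦0, 6↦3]  zeros at y ∈ {0, 1, 5}
  x = 2: [0↦0, 1↦1, 2↦5, 3↦0, 4↦2, 5↦6, 6↦0]  zeros at y ∈ {0, 3, 6}
  x = 3: [0↦3, 1↦3, 2↦4, 3↦1, 4↦3, 5↦5, 6↦2]  zeros at y ∈ ∅
  x = 4: [0↦2, 1↦6, 2↦2, 3↦6, 4↦6, 5↦4, 6↦2]  zeros at y ∈ ∅
  x = 5: [0↦4, 1↦3, 2↦6, 3↦1, 4↦4, 5↦3, 6↦0]  zeros at y ∈ {6}
  x = 6: [0↦2, 1↦1, 2↦2, 3↦0, 4↦4, 5↦2, 6↦3]  zeros at y ∈ {3}
Collecting zeros: affine points = {(0, 1), (1, 0), (1, 1), (1, 5), (2, 0), (2, 3), (2, 6), (5, 6), (6, 3)}.
Total count |C(F_7)_aff| = 9.


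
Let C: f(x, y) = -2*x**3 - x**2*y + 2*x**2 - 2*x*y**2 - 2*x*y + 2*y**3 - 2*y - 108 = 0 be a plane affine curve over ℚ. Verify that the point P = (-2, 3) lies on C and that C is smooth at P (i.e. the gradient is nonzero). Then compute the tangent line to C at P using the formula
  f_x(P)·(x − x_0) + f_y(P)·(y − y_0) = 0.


Tangent line at P: -44*x + 76*y - 316 = 0.

Step 1: f(-2, 3) = 0, so P lies on C.
Step 2: partial derivatives
  f_x(x, y) = -6*x**2 - 2*x*y + 4*x - 2*y**2 - 2*y, f_y(x, y) = -x**2 - 4*x*y - 2*x + 6*y**2 - 2.
  f_x(P) = -44, f_y(P) = 76 (gradient nonzero, so P is smooth).
Step 3: tangent line at P: -44·(x − -2) + 76·(y − 3) = 0.
Expanding: -44*x + 76*y - 316 = 0.


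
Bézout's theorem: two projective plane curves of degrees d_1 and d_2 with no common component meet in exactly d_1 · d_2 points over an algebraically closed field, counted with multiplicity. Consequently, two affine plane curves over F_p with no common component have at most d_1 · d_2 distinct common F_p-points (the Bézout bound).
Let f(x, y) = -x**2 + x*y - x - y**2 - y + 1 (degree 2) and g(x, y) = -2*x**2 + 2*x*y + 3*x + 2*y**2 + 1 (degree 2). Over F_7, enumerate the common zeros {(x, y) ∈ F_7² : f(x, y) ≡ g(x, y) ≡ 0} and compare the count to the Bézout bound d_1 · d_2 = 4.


Common zeros: {(3, 3), (6, 2)}; count = 2; Bézout bound = 4.

deg(f) = 2, deg(g) = 2, so Bézout bound = 4.
Scan x ∈ F_7. For each x, list the y ∈ F_7 with f(x, y) ≡ 0 and those with g(x, y) ≡ 0 (mod 7); the common zeros in that column are the intersection.
  x = 0: f ≡ 0 at y ∈ ∅; g ≡ 0 at y ∈ ∅; common: ∅.
  x = 1: f ≡ 0 at y ∈ ∅; g ≡ 0 at y ∈ {2, 4}; common: ∅.
  x = 2: f ≡ 0 at y ∈ {2, 6}; g ≡ 0 at y ∈ ∅; common: ∅.
  x = 3: f ≡ 0 at y ∈ {3, 6}; g ≡ 0 at y ∈ {1, 3}; common: {3}.
  x = 4: f ≡ 0 at y ∈ ∅; g ≡ 0 at y ∈ ∅; common: ∅.
  x = 5: f ≡ 0 at y ∈ ∅; g ≡ 0 at y ∈ {3, 6}; common: ∅.
  x = 6: f ≡ 0 at y ∈ {2, 3}; g ≡ 0 at y ∈ {2, 6}; common: {2}.
Collecting: common zeros = {(3, 3), (6, 2)}, so the count is 2.
Comparison with the Bézout bound: 2 ≤ 4 = deg(f)·deg(g), as expected for curves with no common component (the affine F_7-count falls short of the bound because intersections may lie at infinity, over extension fields, or carry multiplicity).


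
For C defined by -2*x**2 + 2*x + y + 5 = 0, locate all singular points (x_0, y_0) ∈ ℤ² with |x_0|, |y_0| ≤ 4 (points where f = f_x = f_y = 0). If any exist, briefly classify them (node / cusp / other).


No singular points in the scanned grid; C is smooth there.

Compute partial derivatives:
  f_x = 2 - 4*x.
  f_y = 1.
f_y = 1 is a nonzero constant, so f_y never vanishes: no point (x, y) can satisfy f = f_x = f_y = 0. In particular no (x, y) ∈ {−4, ..., 4}² is singular; the curve is smooth.


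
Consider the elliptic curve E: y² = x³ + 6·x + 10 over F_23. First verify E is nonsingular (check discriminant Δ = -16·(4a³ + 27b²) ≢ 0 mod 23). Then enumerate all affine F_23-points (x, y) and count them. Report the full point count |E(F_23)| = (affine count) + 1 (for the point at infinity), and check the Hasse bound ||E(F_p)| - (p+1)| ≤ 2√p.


Affine points = {(3, 3), (3, 20), (4, 11), (4, 12), (5, 2), (5, 21), (6, 3), (6, 20), (7, 2), (7, 21), (8, 8), (8, 15), (10, 9), (10, 14), (11, 2), (11, 21), (12, 4), (12, 19), (13, 10), (13, 13), (14, 3), (14, 20), (15, 5), (15, 18), (16, 4), (16, 19), (18, 4), (18, 19), (21, 6), (21, 17), (22, 7), (22, 16)}; affine count = 32; |E(F_23)| = 33.

Discriminant check: Δ ∝ 4a³ + 27b² = 4·6³ + 27·10² = 4·216 + 27·100 ≡ 22 (mod 23). Nonzero ⇒ E is nonsingular.
For each x ∈ F_23, compute rhs = x³ + 6·x + 10 mod 23, then count y ∈ F_23 with y² ≡ rhs.
  x = 0: rhs = 10, matching y values: none (0 points).
  x = 1: rhs = 17, matching y values: none (0 points).
  x = 2: rhs = 7, matching y values: none (0 points).
  x = 3: rhs = 9, matching y values: 3, 20 (2 points).
  x = 4: rhs = 6, matching y values: 11, 12 (2 points).
  x = 5: rhs = 4, matching y values: 2, 21 (2 points).
  x = 6: rhs = 9, matching y values: 3, 20 (2 points).
  x = 7: rhs = 4, matching y values: 2, 21 (2 points).
  x = 8: rhs = 18, matching y values: 8, 15 (2 points).
  x = 9: rhs = 11, matching y values: none (0 points).
  x = 10: rhs = 12, matching y values: 9, 14 (2 points).
  x = 11: rhs = 4, matching y values: 2, 21 (2 points).
  x = 12: rhs = 16, matching y values: 4, 19 (2 points).
  x = 13: rhs = 8, matching y values: 10, 13 (2 points).
  x = 14: rhs = 9, matching y values: 3, 20 (2 points).
  x = 15: rhs = 2, matching y values: 5, 18 (2 points).
  x = 16: rhs = 16, matching y values: 4, 19 (2 points).
  x = 17: rhs = 11, matching y values: none (0 points).
  x = 18: rhs = 16, matching y values: 4, 19 (2 points).
  x = 19: rhs = 14, matching y values: none (0 points).
  x = 20: rhs = 11, matching y values: none (0 points).
  x = 21: rhs = 13, matching y values: 6, 17 (2 points).
  x = 22: rhs = 3, matching y values: 7, 16 (2 points).
Total affine count: 32.
Full point count |E(F_23)| = 32 + 1 = 33.
Hasse bound: |33 − (23+1)| = |9| = 9 ≤ 2√23 ≈ 9.5917 ✓.


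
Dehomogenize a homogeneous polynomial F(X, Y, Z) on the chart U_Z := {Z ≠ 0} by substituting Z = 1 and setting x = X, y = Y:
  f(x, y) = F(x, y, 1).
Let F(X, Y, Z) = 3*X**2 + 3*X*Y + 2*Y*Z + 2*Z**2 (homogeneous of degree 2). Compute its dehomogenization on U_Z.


f(x, y) = 3*x**2 + 3*x*y + 2*y + 2

On U_Z we set Z = 1. Each monomial c·X^i·Y^j·Z^k in F becomes c·x^i·y^j·1^k = c·x^i·y^j.
Substituting Z = 1: F(X, Y, 1) = 3*x**2 + 3*x*y + 2*y + 2.
Note: deg(f) ≤ deg(F) = 2; strict inequality happens when F is divisible by Z (lost terms).


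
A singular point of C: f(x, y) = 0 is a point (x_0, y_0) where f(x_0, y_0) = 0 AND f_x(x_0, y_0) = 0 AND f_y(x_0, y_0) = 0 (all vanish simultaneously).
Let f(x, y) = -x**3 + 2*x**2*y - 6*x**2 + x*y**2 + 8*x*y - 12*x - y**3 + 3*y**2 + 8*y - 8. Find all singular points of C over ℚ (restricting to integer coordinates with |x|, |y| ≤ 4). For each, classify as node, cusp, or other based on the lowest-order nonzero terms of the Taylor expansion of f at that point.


Singular points: {(-2, 0)}; classification: cusp.

Compute partial derivatives:
  f_x = -3*x**2 + 4*x*y - 12*x + y**2 + 8*y - 12.
  f_y = 2*x**2 + 2*x*y + 8*x - 3*y**2 + 6*y + 8.
Scan x_0 ∈ {−4, ..., 4}. For each x_0, f_y(x_0, y) is a polynomial in y; find its integer roots y ∈ {−4, ..., 4}, then test f_x and f at those candidates.
  x = -4: f_y(-4, y) = -3*y**2 - 2*y + 8; vanishes at y ∈ {-2}. (-4, -2): f_x = 8 ≠ 0.
  x = -3: f_y(-3, y) = 2 - 3*y**2; no integer root y with |y| ≤ 4.
  x = -2: f_y(-2, y) = -3*y**2 + 2*y; vanishes at y ∈ {0}. (-2, 0): f_x = 0, f = 0 — SINGULAR.
  x = -1: f_y(-1, y) = -3*y**2 + 4*y + 2; no integer root y with |y| ≤ 4.
  x = 0: f_y(0, y) = -3*y**2 + 6*y + 8; no integer root y with |y| ≤ 4.
  x = 1: f_y(1, y) = -3*y**2 + 8*y + 18; no integer root y with |y| ≤ 4.
  x = 2: f_y(2, y) = -3*y**2 + 10*y + 32; vanishes at y ∈ {-2}. (2, -2): f_x = -76 ≠ 0.
  x = 3: f_y(3, y) = -3*y**2 + 12*y + 50; no integer root y with |y| ≤ 4.
  x = 4: f_y(4, y) = -3*y**2 + 14*y + 72; no integer root y with |y| ≤ 4.
Only singular point on the grid: (-2, 0).
Classify: substitute x = -2 + u, y = 0 + v and expand: f = -u**3 + 2*u**2*v + u*v**2 - v**3 + v**2.
No constant or linear terms (consistent with a singular point). Quadratic part: v**2. Cubic part: -u**3 + 2*u**2*v + u*v**2 - v**3.
The quadratic part v**2 is a perfect square, so there is a single (double) tangent line v = 0, i.e. y = 0. Restricting the cubic part to that line (v = 0) leaves -u**3 ≠ 0, so f is not divisible by v and the branch is v² ≈ u**3 to lowest order — this is a cusp.
Classification: cusp.


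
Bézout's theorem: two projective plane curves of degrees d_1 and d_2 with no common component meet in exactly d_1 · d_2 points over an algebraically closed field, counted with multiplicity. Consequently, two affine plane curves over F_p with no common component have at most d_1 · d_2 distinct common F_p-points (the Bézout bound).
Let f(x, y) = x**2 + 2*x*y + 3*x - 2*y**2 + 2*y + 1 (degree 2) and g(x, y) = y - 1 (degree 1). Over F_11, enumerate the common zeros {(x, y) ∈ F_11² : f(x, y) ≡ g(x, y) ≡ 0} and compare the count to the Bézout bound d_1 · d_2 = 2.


Common zeros: ∅; count = 0; Bézout bound = 2.

deg(f) = 2, deg(g) = 1, so Bézout bound = 2.
Scan x ∈ F_11. For each x, list the y ∈ F_11 with f(x, y) ≡ 0 and those with g(x, y) ≡ 0 (mod 11); the common zeros in that column are the intersection.
  x = 0: f ≡ 0 at y ∈ {3, 9}; g ≡ 0 at y ∈ {1}; common: ∅.
  x = 1: f ≡ 0 at y ∈ {4, 9}; g ≡ 0 at y ∈ {1}; common: ∅.
  x = 2: f ≡ 0 at y ∈ {0, 3}; g ≡ 0 at y ∈ {1}; common: ∅.
  x = 3: f ≡ 0 at y ∈ ∅; g ≡ 0 at y ∈ {1}; common: ∅.
  x = 4: f ≡ 0 at y ∈ ∅; g ≡ 0 at y ∈ {1}; common: ∅.
  x = 5: f ≡ 0 at y ∈ ∅; g ≡ 0 at y ∈ {1}; common: ∅.
  x = 6: f ≡ 0 at y ∈ {0, 7}; g ≡ 0 at y ∈ {1}; common: ∅.
  x = 7: f ≡ 0 at y ∈ ∅; g ≡ 0 at y ∈ {1}; common: ∅.
  x = 8: f ≡ 0 at y ∈ ∅; g ≡ 0 at y ∈ {1}; common: ∅.
  x = 9: f ≡ 0 at y ∈ ∅; g ≡ 0 at y ∈ {1}; common: ∅.
  x = 10: f ≡ 0 at y ∈ {4, 7}; g ≡ 0 at y ∈ {1}; common: ∅.
Collecting: common zeros = ∅, so the count is 0.
Comparison with the Bézout bound: 0 ≤ 2 = deg(f)·deg(g), as expected for curves with no common component (the affine F_11-count falls short of the bound because intersections may lie at infinity, over extension fields, or carry multiplicity).


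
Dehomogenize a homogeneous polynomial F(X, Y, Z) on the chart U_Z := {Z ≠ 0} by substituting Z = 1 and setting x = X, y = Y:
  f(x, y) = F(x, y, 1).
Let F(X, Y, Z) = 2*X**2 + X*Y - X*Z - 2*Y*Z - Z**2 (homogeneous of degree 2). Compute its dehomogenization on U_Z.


f(x, y) = 2*x**2 + x*y - x - 2*y - 1

On U_Z we set Z = 1. Each monomial c·X^i·Y^j·Z^k in F becomes c·x^i·y^j·1^k = c·x^i·y^j.
Substituting Z = 1: F(X, Y, 1) = 2*x**2 + x*y - x - 2*y - 1.
Note: deg(f) ≤ deg(F) = 2; strict inequality happens when F is divisible by Z (lost terms).


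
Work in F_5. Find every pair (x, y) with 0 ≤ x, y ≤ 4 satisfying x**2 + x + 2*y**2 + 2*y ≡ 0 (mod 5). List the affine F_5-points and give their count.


Affine F_5-points: {(0, 0), (0, 4), (2, 1), (2, 3), (4, 0), (4, 4)}; count = 6.

For each of the 25 pairs (x, y) ∈ F_5², evaluate f(x, y) mod 5. Record the zeros.
  x = 0: [0↦0, 1↦4, 2↦2, 3↦4, 4↦0]  zeros at y ∈ {0, 4}
  x = 1: [0↦2, 1↦1, 2↦4, 3↦1, 4↦2]  zeros at y ∈ ∅
  x = 2: [0↦1, 1↦0, 2↦3, 3↦0, 4↦1]  zeros at y ∈ {1, 3}
  x = 3: [0↦2, 1↦1, 2↦4, 3↦1, 4↦2]  zeros at y ∈ ∅
  x = 4: [0↦0, 1↦4, 2↦2, 3↦4, 4↦0]  zeros at y ∈ {0, 4}
Collecting zeros: affine points = {(0, 0), (0, 4), (2, 1), (2, 3), (4, 0), (4, 4)}.
Total count |C(F_5)_aff| = 6.


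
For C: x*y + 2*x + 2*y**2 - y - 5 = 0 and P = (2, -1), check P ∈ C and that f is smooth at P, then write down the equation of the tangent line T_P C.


Tangent line at P: x - 3*y - 5 = 0.

Step 1: f(2, -1) = 0, so P lies on C.
Step 2: partial derivatives
  f_x(x, y) = y + 2, f_y(x, y) = x + 4*y - 1.
  f_x(P) = 1, f_y(P) = -3 (gradient nonzero, so P is smooth).
Step 3: tangent line at P: 1·(x − 2) + -3·(y − -1) = 0.
Expanding: x - 3*y - 5 = 0.


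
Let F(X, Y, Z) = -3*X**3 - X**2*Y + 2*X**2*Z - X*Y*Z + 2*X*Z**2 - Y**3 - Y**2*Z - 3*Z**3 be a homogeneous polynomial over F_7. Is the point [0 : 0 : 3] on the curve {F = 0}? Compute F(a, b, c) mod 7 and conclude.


F(0,0,3) ≡ 3 (mod 7); P is NOT on the curve.

Evaluate F(0, 0, 3) term-by-term (mod 7).
  -3*X**3 ↦ -3·0·1·1 = 0
  -X**2*Y ↦ -1·0·0·1 = 0
  2*X**2*Z ↦ 2·0·1·3 = 0
  -X*Y*Z ↦ -1·0·0·3 = 0
  2*X*Z**2 ↦ 2·0·1·9 = 0
  -Y**3 ↦ -1·1·0·1 = 0
  -Y**2*Z ↦ -1·1·0·3 = 0
  -3*Z**3 ↦ -3·1·1·27 = -81
Sum: F(0, 0, 3) = (0) + (0) + (0) + (0) + (0) + (0) + (0) + (-81) = -81.
Reducing mod 7: -81 ≡ 3 (mod 7).
Since F(a, b, c) ≡ 3 ≠ 0 (mod 7), P does NOT lie on the curve.


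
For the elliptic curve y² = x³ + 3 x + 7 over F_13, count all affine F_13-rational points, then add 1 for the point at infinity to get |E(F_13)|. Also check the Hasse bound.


Affine points = {(3, 2), (3, 11), (5, 2), (5, 11), (8, 6), (8, 7), (9, 3), (9, 10), (10, 6), (10, 7), (12, 4), (12, 9)}; affine count = 12; |E(F_13)| = 13.

Discriminant check: Δ ∝ 4a³ + 27b² = 4·3³ + 27·7² = 4·27 + 27·49 ≡ 1 (mod 13). Nonzero ⇒ E is nonsingular.
For each x ∈ F_13, compute rhs = x³ + 3·x + 7 mod 13, then count y ∈ F_13 with y² ≡ rhs.
  x = 0: rhs = 7, matching y values: none (0 points).
  x = 1: rhs = 11, matching y values: none (0 points).
  x = 2: rhs = 8, matching y values: none (0 points).
  x = 3: rhs = 4, matching y values: 2, 11 (2 points).
  x = 4: rhs = 5, matching y values: none (0 points).
  x = 5: rhs = 4, matching y values: 2, 11 (2 points).
  x = 6: rhs = 7, matching y values: none (0 points).
  x = 7: rhs = 7, matching y values: none (0 points).
  x = 8: rhs = 10, matching y values: 6, 7 (2 points).
  x = 9: rhs = 9, matching y values: 3, 10 (2 points).
  x = 10: rhs = 10, matching y values: 6, 7 (2 points).
  x = 11: rhs = 6, matching y values: none (0 points).
  x = 12: rhs = 3, matching y values: 4, 9 (2 points).
Total affine count: 12.
Full point count |E(F_13)| = 12 + 1 = 13.
Hasse bound: |13 − (13+1)| = |-1| = 1 ≤ 2√13 ≈ 7.2111 ✓.


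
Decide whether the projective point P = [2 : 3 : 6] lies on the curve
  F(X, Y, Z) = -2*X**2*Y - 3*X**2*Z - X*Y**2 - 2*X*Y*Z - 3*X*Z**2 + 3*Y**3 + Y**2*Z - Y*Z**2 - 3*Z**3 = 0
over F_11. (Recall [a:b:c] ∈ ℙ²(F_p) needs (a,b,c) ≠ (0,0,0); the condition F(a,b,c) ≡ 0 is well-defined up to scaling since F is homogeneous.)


F(2,3,6) ≡ 0 (mod 11); P is on the curve.

Evaluate F(2, 3, 6) term-by-term (mod 11).
  -2*X**2*Y ↦ -2·4·3·1 = -24
  -3*X**2*Z ↦ -3·4·1·6 = -72
  -X*Y**2 ↦ -1·2·9·1 = -18
  -2*X*Y*Z ↦ -2·2·3·6 = -72
  -3*X*Z**2 ↦ -3·2·1·36 = -216
  3*Y**3 ↦ 3·1·27·1 = 81
  Y**2*Z ↦ 1·1·9·6 = 54
  -Y*Z**2 ↦ -1·1·3·36 = -108
  -3*Z**3 ↦ -3·1·1·216 = -648
Sum: F(2, 3, 6) = (-24) + (-72) + (-18) + (-72) + (-216) + (81) + (54) + (-108) + (-648) = -1023.
Reducing mod 11: -1023 ≡ 0 (mod 11).
Since F(a, b, c) ≡ 0 (mod 11), P lies on the curve.


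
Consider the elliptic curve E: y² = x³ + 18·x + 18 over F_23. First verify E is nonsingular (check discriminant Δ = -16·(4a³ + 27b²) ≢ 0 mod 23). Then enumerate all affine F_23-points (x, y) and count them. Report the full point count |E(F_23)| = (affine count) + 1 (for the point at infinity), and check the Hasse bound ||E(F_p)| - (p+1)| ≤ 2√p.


Affine points = {(0, 8), (0, 15), (2, 4), (2, 19), (4, 4), (4, 19), (5, 7), (5, 16), (7, 2), (7, 21), (9, 9), (9, 14), (10, 5), (10, 18), (11, 11), (11, 12), (14, 1), (14, 22), (15, 11), (15, 12), (16, 3), (16, 20), (17, 4), (17, 19), (20, 11), (20, 12)}; affine count = 26; |E(F_23)| = 27.

Discriminant check: Δ ∝ 4a³ + 27b² = 4·18³ + 27·18² = 4·5832 + 27·324 ≡ 14 (mod 23). Nonzero ⇒ E is nonsingular.
For each x ∈ F_23, compute rhs = x³ + 18·x + 18 mod 23, then count y ∈ F_23 with y² ≡ rhs.
  x = 0: rhs = 18, matching y values: 8, 15 (2 points).
  x = 1: rhs = 14, matching y values: none (0 points).
  x = 2: rhs = 16, matching y values: 4, 19 (2 points).
  x = 3: rhs = 7, matching y values: none (0 points).
  x = 4: rhs = 16, matching y values: 4, 19 (2 points).
  x = 5: rhs = 3, matching y values: 7, 16 (2 points).
  x = 6: rhs = 20, matching y values: none (0 points).
  x = 7: rhs = 4, matching y values: 2, 21 (2 points).
  x = 8: rhs = 7, matching y values: none (0 points).
  x = 9: rhs = 12, matching y values: 9, 14 (2 points).
  x = 10: rhs = 2, matching y values: 5, 18 (2 points).
  x = 11: rhs = 6, matching y values: 11, 12 (2 points).
  x = 12: rhs = 7, matching y values: none (0 points).
  x = 13: rhs = 11, matching y values: none (0 points).
  x = 14: rhs = 1, matching y values: 1, 22 (2 points).
  x = 15: rhs = 6, matching y values: 11, 12 (2 points).
  x = 16: rhs = 9, matching y values: 3, 20 (2 points).
  x = 17: rhs = 16, matching y values: 4, 19 (2 points).
  x = 18: rhs = 10, matching y values: none (0 points).
  x = 19: rhs = 20, matching y values: none (0 points).
  x = 20: rhs = 6, matching y values: 11, 12 (2 points).
  x = 21: rhs = 20, matching y values: none (0 points).
  x = 22: rhs = 22, matching y values: none (0 points).
Total affine count: 26.
Full point count |E(F_23)| = 26 + 1 = 27.
Hasse bound: |27 − (23+1)| = |3| = 3 ≤ 2√23 ≈ 9.5917 ✓.


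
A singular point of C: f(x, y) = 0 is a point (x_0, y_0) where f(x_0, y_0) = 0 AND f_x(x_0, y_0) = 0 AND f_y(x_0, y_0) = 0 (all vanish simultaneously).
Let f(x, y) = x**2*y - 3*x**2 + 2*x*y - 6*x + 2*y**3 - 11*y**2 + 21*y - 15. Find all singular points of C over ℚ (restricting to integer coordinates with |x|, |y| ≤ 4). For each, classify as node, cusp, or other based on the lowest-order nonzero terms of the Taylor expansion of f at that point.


Singular points: {(-1, 2)}; classification: node.

Compute partial derivatives:
  f_x = 2*x*y - 6*x + 2*y - 6.
  f_y = x**2 + 2*x + 6*y**2 - 22*y + 21.
Scan x_0 ∈ {−4, ..., 4}. For each x_0, f_y(x_0, y) is a polynomial in y; find its integer roots y ∈ {−4, ..., 4}, then test f_x and f at those candidates.
  x = -4: f_y(-4, y) = 6*y**2 - 22*y + 29; no integer root y with |y| ≤ 4.
  x = -3: f_y(-3, y) = 6*y**2 - 22*y + 24; no integer root y with |y| ≤ 4.
  x = -2: f_y(-2, y) = 6*y**2 - 22*y + 21; no integer root y with |y| ≤ 4.
  x = -1: f_y(-1, y) = 6*y**2 - 22*y + 20; vanishes at y ∈ {2}. (-1, 2): f_x = 0, f = 0 — SINGULAR.
  x = 0: f_y(0, y) = 6*y**2 - 22*y + 21; no integer root y with |y| ≤ 4.
  x = 1: f_y(1, y) = 6*y**2 - 22*y + 24; no integer root y with |y| ≤ 4.
  x = 2: f_y(2, y) = 6*y**2 - 22*y + 29; no integer root y with |y| ≤ 4.
  x = 3: f_y(3, y) = 6*y**2 - 22*y + 36; no integer root y with |y| ≤ 4.
  x = 4: f_y(4, y) = 6*y**2 - 22*y + 45; no integer root y with |y| ≤ 4.
Only singular point on the grid: (-1, 2).
Classify: substitute x = -1 + u, y = 2 + v and expand: f = u**2*v - u**2 + 2*v**3 + v**2.
No constant or linear terms (consistent with a singular point). Quadratic part: -u**2 + v**2. Cubic part: u**2*v + 2*v**3.
The quadratic part v**2 - u**2 = (v − u)(v + u) splits into two distinct linear factors, so there are two distinct tangent lines y − 2 = ±(x − -1) — this is a node (ordinary double point).
Classification: node.


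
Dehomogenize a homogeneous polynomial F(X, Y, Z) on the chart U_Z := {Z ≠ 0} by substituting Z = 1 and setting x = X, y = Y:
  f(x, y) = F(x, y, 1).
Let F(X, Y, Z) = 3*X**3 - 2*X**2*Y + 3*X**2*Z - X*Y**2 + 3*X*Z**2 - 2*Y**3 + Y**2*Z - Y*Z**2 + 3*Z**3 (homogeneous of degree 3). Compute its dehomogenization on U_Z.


f(x, y) = 3*x**3 - 2*x**2*y + 3*x**2 - x*y**2 + 3*x - 2*y**3 + y**2 - y + 3

On U_Z we set Z = 1. Each monomial c·X^i·Y^j·Z^k in F becomes c·x^i·y^j·1^k = c·x^i·y^j.
Substituting Z = 1: F(X, Y, 1) = 3*x**3 - 2*x**2*y + 3*x**2 - x*y**2 + 3*x - 2*y**3 + y**2 - y + 3.
Note: deg(f) ≤ deg(F) = 3; strict inequality happens when F is divisible by Z (lost terms).


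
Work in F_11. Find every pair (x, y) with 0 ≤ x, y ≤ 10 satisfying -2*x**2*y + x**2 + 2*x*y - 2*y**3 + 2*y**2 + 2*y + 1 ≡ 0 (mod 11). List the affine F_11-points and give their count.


Affine F_11-points: {(1, 7), (1, 9), (2, 4), (2, 9), (2, 10), (3, 1), (6, 6), (6, 7), (6, 10), (7, 4), (10, 1)}; count = 11.

For each of the 121 pairs (x, y) ∈ F_11², evaluate f(x, y) mod 11. Record the zeros.
  x = 0: [0↦1, 1↦3, 2↦8, 3↦4, 4↦1, 5↦9, 6↦5, 7↦10, 8↦1, 9↦10, 10↦3]  zeros at y ∈ ∅
  x = 1: [0↦2, 1↦4, 2↦9, 3↦5, 4↦2, 5↦10, 6↦6, 7↦0, 8↦2, 9↦0, 10↦4]  zeros at y ∈ {7, 9}
  x = 2: [0↦5, 1↦3, 2↦4, 3↦7, 4↦0, 5↦4, 6↦7, 7↦8, 8↦6, 9↦0, 10↦0]  zeros at y ∈ {4, 9, 10}
  x = 3: [0↦10, 1↦0, 2↦4, 3↦10, 4↦6, 5↦2, 6↦8, 7↦1, 8↦2, 9↦10, 10↦2]  zeros at y ∈ {1}
  x = 4: [0↦6, 1↦6, 2↦9, 3↦3, 4↦9, 5↦4, 6↦9, 7↦1, 8↦1, 9↦8, 10↦10]  zeros at y ∈ ∅
  x = 5: [0↦4, 1↦10, 2↦8, 3↦8, 4↦9, 5↦10, 6↦10, 7↦8, 8↦3, 9↦5, 10↦2]  zeros at y ∈ ∅
  x = 6: [0↦4, 1↦1, 2↦1, 3↦3, 4↦6, 5↦9, 6↦0, 7↦0, 8↦8, 9↦1, 10↦0]  zeros at y ∈ {6, 7, 10}
  x = 7: [0↦6, 1↦1, 2↦10, 3↦10, 4↦0, 5↦1, 6↦1, 7↦10, 8↦5, 9↦7, 10↦4]  zeros at y ∈ {4}
  x = 8: [0↦10, 1↦10, 2↦2, 3↦7, 4↦2, 5↦8, 6↦2, 7↦5, 8↦5, 9↦1, 10↦3]  zeros at y ∈ ∅
  x = 9: [0↦5, 1↦6, 2↦10, 3↦5, 4↦1, 5↦8, 6↦3, 7↦7, 8↦8, 9↦5, 10↦8]  zeros at y ∈ ∅
  x = 10: [0↦2, 1↦0, 2↦1, 3↦4, 4↦8, 5↦1, 6↦4, 7↦5, 8↦3, 9↦8, 10↦8]  zeros at y ∈ {1}
Collecting zeros: affine points = {(1, 7), (1, 9), (2, 4), (2, 9), (2, 10), (3, 1), (6, 6), (6, 7), (6, 10), (7, 4), (10, 1)}.
Total count |C(F_11)_aff| = 11.


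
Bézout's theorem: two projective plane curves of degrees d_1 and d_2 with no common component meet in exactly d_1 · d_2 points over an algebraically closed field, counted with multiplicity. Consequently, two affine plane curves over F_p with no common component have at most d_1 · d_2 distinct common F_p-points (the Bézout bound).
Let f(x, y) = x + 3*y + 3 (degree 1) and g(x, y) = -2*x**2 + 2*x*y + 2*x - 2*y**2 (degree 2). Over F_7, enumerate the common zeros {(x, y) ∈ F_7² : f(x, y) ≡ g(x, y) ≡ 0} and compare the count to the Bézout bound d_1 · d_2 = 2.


Common zeros: {(1, 1), (5, 2)}; count = 2; Bézout bound = 2.

deg(f) = 1, deg(g) = 2, so Bézout bound = 2.
Scan x ∈ F_7. For each x, list the y ∈ F_7 with f(x, y) ≡ 0 and those with g(x, y) ≡ 0 (mod 7); the common zeros in that column are the intersection.
  x = 0: f ≡ 0 at y ∈ {6}; g ≡ 0 at y ∈ {0}; common: ∅.
  x = 1: f ≡ 0 at y ∈ {1}; g ≡ 0 at y ∈ {0, 1}; common: {1}.
  x = 2: f ≡ 0 at y ∈ {3}; g ≡ 0 at y ∈ ∅; common: ∅.
  x = 3: f ≡ 0 at y ∈ {5}; g ≡ 0 at y ∈ ∅; common: ∅.
  x = 4: f ≡ 0 at y ∈ {0}; g ≡ 0 at y ∈ ∅; common: ∅.
  x = 5: f ≡ 0 at y ∈ {2}; g ≡ 0 at y ∈ {2, 3}; common: {2}.
  x = 6: f ≡ 0 at y ∈ {4}; g ≡ 0 at y ∈ {3}; common: ∅.
Collecting: common zeros = {(1, 1), (5, 2)}, so the count is 2.
Comparison with the Bézout bound: 2 ≤ 2 = deg(f)·deg(g), as expected for curves with no common component (the bound is attained).


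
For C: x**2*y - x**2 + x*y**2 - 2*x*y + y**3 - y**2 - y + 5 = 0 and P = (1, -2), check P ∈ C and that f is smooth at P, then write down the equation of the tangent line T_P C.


Tangent line at P: 2*x + 10*y + 18 = 0.

Step 1: f(1, -2) = 0, so P lies on C.
Step 2: partial derivatives
  f_x(x, y) = 2*x*y - 2*x + y**2 - 2*y, f_y(x, y) = x**2 + 2*x*y - 2*x + 3*y**2 - 2*y - 1.
  f_x(P) = 2, f_y(P) = 10 (gradient nonzero, so P is smooth).
Step 3: tangent line at P: 2·(x − 1) + 10·(y − -2) = 0.
Expanding: 2*x + 10*y + 18 = 0.


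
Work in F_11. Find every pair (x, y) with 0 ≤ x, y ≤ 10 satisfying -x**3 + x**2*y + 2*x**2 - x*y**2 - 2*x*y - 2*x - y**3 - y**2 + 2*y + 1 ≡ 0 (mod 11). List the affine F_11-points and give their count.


Affine F_11-points: {(1, 0), (2, 9), (3, 10), (4, 4), (5, 4), (6, 10), (8, 4), (9, 3), (9, 6)}; count = 9.

For each of the 121 pairs (x, y) ∈ F_11², evaluate f(x, y) mod 11. Record the zeros.
  x = 0: [0↦1, 1↦1, 2↦4, 3↦4, 4↦6, 5↦4, 6↦3, 7↦8, 8↦2, 9↦1, 10↦10]  zeros at y ∈ ∅
  x = 1: [0↦0, 1↦9, 2↦8, 3↦2, 4↦7, 5↦6, 6↦4, 7↦6, 8↦6, 9↦9, 10↦9]  zeros at y ∈ {0}
  x = 2: [0↦8, 1↦6, 2↦3, 3↦4, 4↦3, 5↦5, 6↦4, 7↦5, 8↦2, 9↦0, 10↦4]  zeros at y ∈ {9}
  x = 3: [0↦8, 1↦8, 2↦5, 3↦4, 4↦10, 5↦6, 6↦8, 7↦10, 8↦6, 9↦1, 10↦0]  zeros at y ∈ {10}
  x = 4: [0↦5, 1↦9, 2↦8, 3↦7, 4↦0, 5↦3, 6↦10, 7↦4, 8↦1, 9↦6, 10↦2]  zeros at y ∈ {4}
  x = 5: [0↦4, 1↦3, 2↦6, 3↦7, 4↦0, 5↦1, 6↦4, 7↦3, 8↦3, 9↦9, 10↦4]  zeros at y ∈ {4}
  x = 6: [0↦10, 1↦6, 2↦4, 3↦9, 4↦4, 5↦5, 6↦6, 7↦1, 8↦6, 9↦4, 10↦0]  zeros at y ∈ {10}
  x = 7: [0↦6, 1↦1, 2↦7, 3↦7, 4↦6, 5↦9, 6↦10, 7↦3, 8↦4, 9↦7, 10↦6]  zeros at y ∈ ∅
  x = 8: [0↦8, 1↦4, 2↦9, 3↦6, 4↦0, 5↦7, 6↦10, 7↦3, 8↦2, 9↦1, 10↦5]  zeros at y ∈ {4}
  x = 9: [0↦10, 1↦9, 2↦4, 3↦0, 4↦2, 5↦4, 6↦0, 7↦6, 8↦5, 9↦2, 10↦2]  zeros at y ∈ {3, 6}
  x = 10: [0↦6, 1↦10, 2↦8, 3↦5, 4↦6, 5↦5, 6↦7, 7↦6, 8↦7, 9↦4, 10↦2]  zeros at y ∈ ∅
Collecting zeros: affine points = {(1, 0), (2, 9), (3, 10), (4, 4), (5, 4), (6, 10), (8, 4), (9, 3), (9, 6)}.
Total count |C(F_11)_aff| = 9.


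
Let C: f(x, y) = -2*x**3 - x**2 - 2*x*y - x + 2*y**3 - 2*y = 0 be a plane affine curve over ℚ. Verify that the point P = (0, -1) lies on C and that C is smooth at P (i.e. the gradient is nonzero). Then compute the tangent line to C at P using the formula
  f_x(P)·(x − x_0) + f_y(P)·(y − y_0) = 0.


Tangent line at P: x + 4*y + 4 = 0.

Step 1: f(0, -1) = 0, so P lies on C.
Step 2: partial derivatives
  f_x(x, y) = -6*x**2 - 2*x - 2*y - 1, f_y(x, y) = -2*x + 6*y**2 - 2.
  f_x(P) = 1, f_y(P) = 4 (gradient nonzero, so P is smooth).
Step 3: tangent line at P: 1·(x − 0) + 4·(y − -1) = 0.
Expanding: x + 4*y + 4 = 0.


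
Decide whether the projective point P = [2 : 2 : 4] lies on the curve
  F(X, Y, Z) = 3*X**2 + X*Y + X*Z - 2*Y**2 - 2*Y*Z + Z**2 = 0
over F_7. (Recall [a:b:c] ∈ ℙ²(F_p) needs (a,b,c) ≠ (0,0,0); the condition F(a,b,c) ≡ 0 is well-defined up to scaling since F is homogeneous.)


F(2,2,4) ≡ 2 (mod 7); P is NOT on the curve.

Evaluate F(2, 2, 4) term-by-term (mod 7).
  3*X**2 ↦ 3·4·1·1 = 12
  X*Y ↦ 1·2·2·1 = 4
  X*Z ↦ 1·2·1·4 = 8
  -2*Y**2 ↦ -2·1·4·1 = -8
  -2*Y*Z ↦ -2·1·2·4 = -16
  Z**2 ↦ 1·1·1·16 = 16
Sum: F(2, 2, 4) = (12) + (4) + (8) + (-8) + (-16) + (16) = 16.
Reducing mod 7: 16 ≡ 2 (mod 7).
Since F(a, b, c) ≡ 2 ≠ 0 (mod 7), P does NOT lie on the curve.


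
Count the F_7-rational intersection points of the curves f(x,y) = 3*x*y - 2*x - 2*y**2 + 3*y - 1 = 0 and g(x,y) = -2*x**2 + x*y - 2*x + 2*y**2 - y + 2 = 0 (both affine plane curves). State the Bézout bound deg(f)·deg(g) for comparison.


Common zeros: {(6, 5)}; count = 1; Bézout bound = 4.

deg(f) = 2, deg(g) = 2, so Bézout bound = 4.
Scan x ∈ F_7. For each x, list the y ∈ F_7 with f(x, y) ≡ 0 and those with g(x, y) ≡ 0 (mod 7); the common zeros in that column are the intersection.
  x = 0: f ≡ 0 at y ∈ {1, 4}; g ≡ 0 at y ∈ ∅; common: ∅.
  x = 1: f ≡ 0 at y ∈ ∅; g ≡ 0 at y ∈ {1, 6}; common: ∅.
  x = 2: f ≡ 0 at y ∈ ∅; g ≡ 0 at y ∈ {1, 2}; common: ∅.
  x = 3: f ≡ 0 at y ∈ {0, 6}; g ≡ 0 at y ∈ ∅; common: ∅.
  x = 4: f ≡ 0 at y ∈ ∅; g ≡ 0 at y ∈ ∅; common: ∅.
  x = 5: f ≡ 0 at y ∈ ∅; g ≡ 0 at y ∈ {2, 3}; common: ∅.
  x = 6: f ≡ 0 at y ∈ {2, 5}; g ≡ 0 at y ∈ {3, 5}; common: {5}.
Collecting: common zeros = {(6, 5)}, so the count is 1.
Comparison with the Bézout bound: 1 ≤ 4 = deg(f)·deg(g), as expected for curves with no common component (the affine F_7-count falls short of the bound because intersections may lie at infinity, over extension fields, or carry multiplicity).


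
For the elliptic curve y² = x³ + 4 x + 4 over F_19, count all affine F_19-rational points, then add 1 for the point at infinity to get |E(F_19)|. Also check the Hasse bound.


Affine points = {(0, 2), (0, 17), (1, 3), (1, 16), (2, 1), (2, 18), (3, 9), (3, 10), (5, 4), (5, 15), (6, 4), (6, 15), (8, 4), (8, 15), (9, 3), (9, 16), (11, 7), (11, 12), (13, 7), (13, 12), (14, 7), (14, 12), (15, 0), (17, 8), (17, 11)}; affine count = 25; |E(F_19)| = 26.

Discriminant check: Δ ∝ 4a³ + 27b² = 4·4³ + 27·4² = 4·64 + 27·16 ≡ 4 (mod 19). Nonzero ⇒ E is nonsingular.
For each x ∈ F_19, compute rhs = x³ + 4·x + 4 mod 19, then count y ∈ F_19 with y² ≡ rhs.
  x = 0: rhs = 4, matching y values: 2, 17 (2 points).
  x = 1: rhs = 9, matching y values: 3, 16 (2 points).
  x = 2: rhs = 1, matching y values: 1, 18 (2 points).
  x = 3: rhs = 5, matching y values: 9, 10 (2 points).
  x = 4: rhs = 8, matching y values: none (0 points).
  x = 5: rhs = 16, matching y values: 4, 15 (2 points).
  x = 6: rhs = 16, matching y values: 4, 15 (2 points).
  x = 7: rhs = 14, matching y values: none (0 points).
  x = 8: rhs = 16, matching y values: 4, 15 (2 points).
  x = 9: rhs = 9, matching y values: 3, 16 (2 points).
  x = 10: rhs = 18, matching y values: none (0 points).
  x = 11: rhs = 11, matching y values: 7, 12 (2 points).
  x = 12: rhs = 13, matching y values: none (0 points).
  x = 13: rhs = 11, matching y values: 7, 12 (2 points).
  x = 14: rhs = 11, matching y values: 7, 12 (2 points).
  x = 15: rhs = 0, matching y values: 0 (1 points).
  x = 16: rhs = 3, matching y values: none (0 points).
  x = 17: rhs = 7, matching y values: 8, 11 (2 points).
  x = 18: rhs = 18, matching y values: none (0 points).
Total affine count: 25.
Full point count |E(F_19)| = 25 + 1 = 26.
Hasse bound: |26 − (19+1)| = |6| = 6 ≤ 2√19 ≈ 8.7178 ✓.


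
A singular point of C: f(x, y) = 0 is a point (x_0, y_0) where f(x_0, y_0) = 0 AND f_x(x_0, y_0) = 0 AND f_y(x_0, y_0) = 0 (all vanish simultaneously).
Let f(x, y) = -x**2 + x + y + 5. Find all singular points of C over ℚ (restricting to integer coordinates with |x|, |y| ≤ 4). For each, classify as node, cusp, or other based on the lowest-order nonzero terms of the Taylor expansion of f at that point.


No singular points in the scanned grid; C is smooth there.

Compute partial derivatives:
  f_x = 1 - 2*x.
  f_y = 1.
f_y = 1 is a nonzero constant, so f_y never vanishes: no point (x, y) can satisfy f = f_x = f_y = 0. In particular no (x, y) ∈ {−4, ..., 4}² is singular; the curve is smooth.


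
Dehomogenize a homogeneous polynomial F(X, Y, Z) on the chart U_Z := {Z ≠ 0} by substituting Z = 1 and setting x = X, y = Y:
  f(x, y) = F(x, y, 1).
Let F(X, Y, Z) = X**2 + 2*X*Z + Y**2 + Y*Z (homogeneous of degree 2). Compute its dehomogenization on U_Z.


f(x, y) = x**2 + 2*x + y**2 + y

On U_Z we set Z = 1. Each monomial c·X^i·Y^j·Z^k in F becomes c·x^i·y^j·1^k = c·x^i·y^j.
Substituting Z = 1: F(X, Y, 1) = x**2 + 2*x + y**2 + y.
Note: deg(f) ≤ deg(F) = 2; strict inequality happens when F is divisible by Z (lost terms).


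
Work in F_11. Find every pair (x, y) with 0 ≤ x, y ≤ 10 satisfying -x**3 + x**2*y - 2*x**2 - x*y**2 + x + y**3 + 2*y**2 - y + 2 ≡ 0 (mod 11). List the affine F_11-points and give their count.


Affine F_11-points: {(0, 3), (1, 0), (1, 10), (2, 7), (6, 9), (8, 1), (9, 0), (9, 8), (9, 10), (10, 0), (10, 8)}; count = 11.

For each of the 121 pairs (x, y) ∈ F_11², evaluate f(x, y) mod 11. Record the zeros.
  x = 0: [0↦2, 1↦4, 2↦5, 3↦0, 4↦6, 5↦7, 6↦9, 7↦7, 8↦7, 9↦4, 10↦4]  zeros at y ∈ {3}
  x = 1: [0↦0, 1↦2, 2↦1, 3↦3, 4↦3, 5↦7, 6↦10, 7↦7, 8↦4, 9↦7, 10↦0]  zeros at y ∈ {0, 10}
  x = 2: [0↦10, 1↦3, 2↦2, 3↦2, 4↦9, 5↦7, 6↦2, 7↦0, 8↦7, 9↦7, 10↦6]  zeros at y ∈ {7}
  x = 3: [0↦4, 1↦1, 2↦2, 3↦2, 4↦7, 5↦1, 6↦1, 7↦2, 8↦10, 9↦9, 10↦5]  zeros at y ∈ ∅
  x = 4: [0↦9, 1↦1, 2↦6, 3↦8, 4↦2, 5↦5, 6↦1, 7↦7, 8↦7, 9↦7, 10↦2]  zeros at y ∈ ∅
  x = 5: [0↦8, 1↦8, 2↦8, 3↦3, 4↦10, 5↦2, 6↦7, 7↦9, 8↦3, 9↦6, 10↦2]  zeros at y ∈ ∅
  x = 6: [0↦6, 1↦5, 2↦2, 3↦3, 4↦3, 5↦8, 6↦2, 7↦2, 8↦3, 9↦0, 10↦10]  zeros at y ∈ {9}
  x = 7: [0↦8, 1↦8, 2↦4, 3↦2, 4↦8, 5↦6, 6↦2, 7↦2, 8↦1, 9↦5, 10↦9]  zeros at y ∈ ∅
  x = 8: [0↦8, 1↦0, 2↦8, 3↦5, 4↦8, 5↦1, 6↦1, 7↦3, 8↦2, 9↦4, 10↦4]  zeros at y ∈ {1}
  x = 9: [0↦0, 1↦8, 2↦8, 3↦6, 4↦8, 5↦9, 6↦4, 7↦10, 8↦0, 9↦2, 10↦0]  zeros at y ∈ {0, 8, 10}
  x = 10: [0↦0, 1↦4, 2↦9, 3↦10, 4↦2, 5↦2, 6↦5, 7↦6, 8↦0, 9↦4, 10↦2]  zeros at y ∈ {0, 8}
Collecting zeros: affine points = {(0, 3), (1, 0), (1, 10), (2, 7), (6, 9), (8, 1), (9, 0), (9, 8), (9, 10), (10, 0), (10, 8)}.
Total count |C(F_11)_aff| = 11.


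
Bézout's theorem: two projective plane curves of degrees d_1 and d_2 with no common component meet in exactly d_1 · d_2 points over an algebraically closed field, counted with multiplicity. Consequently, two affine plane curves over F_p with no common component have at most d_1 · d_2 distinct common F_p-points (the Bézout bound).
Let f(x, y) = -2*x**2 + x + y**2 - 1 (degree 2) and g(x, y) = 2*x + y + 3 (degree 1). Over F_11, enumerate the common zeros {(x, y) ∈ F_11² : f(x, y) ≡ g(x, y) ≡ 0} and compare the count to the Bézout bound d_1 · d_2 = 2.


Common zeros: ∅; count = 0; Bézout bound = 2.

deg(f) = 2, deg(g) = 1, so Bézout bound = 2.
Scan x ∈ F_11. For each x, list the y ∈ F_11 with f(x, y) ≡ 0 and those with g(x, y) ≡ 0 (mod 11); the common zeros in that column are the intersection.
  x = 0: f ≡ 0 at y ∈ {1, 10}; g ≡ 0 at y ∈ {8}; common: ∅.
  x = 1: f ≡ 0 at y ∈ ∅; g ≡ 0 at y ∈ {6}; common: ∅.
  x = 2: f ≡ 0 at y ∈ ∅; g ≡ 0 at y ∈ {4}; common: ∅.
  x = 3: f ≡ 0 at y ∈ {4, 7}; g ≡ 0 at y ∈ {2}; common: ∅.
  x = 4: f ≡ 0 at y ∈ ∅; g ≡ 0 at y ∈ {0}; common: ∅.
  x = 5: f ≡ 0 at y ∈ ∅; g ≡ 0 at y ∈ {9}; common: ∅.
  x = 6: f ≡ 0 at y ∈ {1, 10}; g ≡ 0 at y ∈ {7}; common: ∅.
  x = 7: f ≡ 0 at y ∈ {2, 9}; g ≡ 0 at y ∈ {5}; common: ∅.
  x = 8: f ≡ 0 at y ∈ {0}; g ≡ 0 at y ∈ {3}; common: ∅.
  x = 9: f ≡ 0 at y ∈ {0}; g ≡ 0 at y ∈ {1}; common: ∅.
  x = 10: f ≡ 0 at y ∈ {2, 9}; g ≡ 0 at y ∈ {10}; common: ∅.
Collecting: common zeros = ∅, so the count is 0.
Comparison with the Bézout bound: 0 ≤ 2 = deg(f)·deg(g), as expected for curves with no common component (the affine F_11-count falls short of the bound because intersections may lie at infinity, over extension fields, or carry multiplicity).
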